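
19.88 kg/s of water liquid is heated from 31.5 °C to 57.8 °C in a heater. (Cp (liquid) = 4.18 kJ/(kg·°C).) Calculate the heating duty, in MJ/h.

Q = ṁ·Cp·ΔT = 19.88 × 4.18 × (57.8 − 31.5) = 2185.5 kJ/s
Heating duty = 7867.8 MJ/h

Q = 7870 MJ/h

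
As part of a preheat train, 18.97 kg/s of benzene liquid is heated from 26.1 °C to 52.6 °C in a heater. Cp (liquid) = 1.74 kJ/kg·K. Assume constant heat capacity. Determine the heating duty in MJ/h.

Q = 3150 MJ/h

Q = ṁ·Cp·ΔT = 18.97 × 1.74 × (52.6 − 26.1) = 874.71 kJ/s
Heating duty = 3148.9 MJ/h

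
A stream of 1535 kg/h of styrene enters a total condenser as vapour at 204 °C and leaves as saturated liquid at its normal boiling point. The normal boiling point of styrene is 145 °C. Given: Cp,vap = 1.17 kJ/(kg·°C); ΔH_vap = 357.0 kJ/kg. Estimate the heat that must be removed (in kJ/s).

Q_c = 182 kJ/s

vapour 204→145 °C: -69.03 kJ/kg
condensation at 145 °C: -357 kJ/kg
Δh = -69.03 + -357 = -426.03 kJ/kg
Q = ṁ·Δh = 1535 kg/h × -426.03 kJ/kg = -653960 kJ/h
|Q| = 181.65 kW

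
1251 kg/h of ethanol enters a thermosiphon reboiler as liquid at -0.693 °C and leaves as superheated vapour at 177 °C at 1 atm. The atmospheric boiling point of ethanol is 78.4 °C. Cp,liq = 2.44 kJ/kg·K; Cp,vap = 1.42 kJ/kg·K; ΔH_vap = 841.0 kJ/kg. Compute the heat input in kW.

liquid -0.693→78.4 °C: 192.99 kJ/kg
vaporisation at 78.4 °C: 841 kJ/kg
vapour 78.4→177 °C: 140.01 kJ/kg
Δh = 192.99 + 841 + 140.01 = 1174 kJ/kg
Q = ṁ·Δh = 1251 kg/h × 1174 kJ/kg = 1.4687e+06 kJ/h
|Q| = 407.96 kW

Q = 408 kW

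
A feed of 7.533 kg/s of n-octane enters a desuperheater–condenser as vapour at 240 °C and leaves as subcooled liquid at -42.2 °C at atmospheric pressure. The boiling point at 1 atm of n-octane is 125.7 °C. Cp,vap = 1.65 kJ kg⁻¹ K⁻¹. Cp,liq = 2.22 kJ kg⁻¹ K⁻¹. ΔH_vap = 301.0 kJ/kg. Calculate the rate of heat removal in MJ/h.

Q_c = 23400 MJ/h

vapour 240→125.7 °C: -188.59 kJ/kg
condensation at 125.7 °C: -301 kJ/kg
liquid 125.7→-42.2 °C: -372.74 kJ/kg
Δh = -188.59 + -301 + -372.74 = -862.33 kJ/kg
Q = ṁ·Δh = 7.533 kg/s × -862.33 kJ/kg = -6496 kJ/s
|Q| = 6496 kW = 23385 MJ/h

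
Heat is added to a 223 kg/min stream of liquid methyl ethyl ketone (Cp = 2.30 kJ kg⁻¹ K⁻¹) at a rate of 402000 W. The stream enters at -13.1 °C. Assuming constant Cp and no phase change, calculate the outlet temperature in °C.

T_out = 33.9 °C

Q = 402000 W = 24120 kJ/min
ΔT = Q/(ṁ·Cp) = 24120/(223×2.30) = 47.027 K
T_out = -13.1 + 47.027 = 33.927 °C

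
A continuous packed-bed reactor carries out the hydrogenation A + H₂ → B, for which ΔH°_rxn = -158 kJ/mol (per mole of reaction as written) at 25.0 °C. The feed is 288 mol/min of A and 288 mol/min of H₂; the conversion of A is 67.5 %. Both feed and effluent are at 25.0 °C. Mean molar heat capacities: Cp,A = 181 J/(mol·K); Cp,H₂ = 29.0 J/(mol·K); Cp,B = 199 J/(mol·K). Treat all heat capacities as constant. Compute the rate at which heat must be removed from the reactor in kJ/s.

Q_out = 512 kJ/s

Extent of reaction ξ = 0.675 × 288 = 194.4 mol/min
Reaction term: ξ·ΔH°_rxn = 194.4 × -158 = -30715 kJ/min
Q = ΔH = -30715 kJ/min = -511.92 kW
Heat removed = 511.92 kJ/s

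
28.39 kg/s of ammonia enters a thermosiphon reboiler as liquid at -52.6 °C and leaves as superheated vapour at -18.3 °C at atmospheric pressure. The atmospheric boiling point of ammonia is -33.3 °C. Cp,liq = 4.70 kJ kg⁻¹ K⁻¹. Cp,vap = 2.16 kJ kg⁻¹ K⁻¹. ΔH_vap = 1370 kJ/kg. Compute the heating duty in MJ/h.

Q = 153000 MJ/h

liquid -52.6→-33.3 °C: 90.71 kJ/kg
vaporisation at -33.3 °C: 1370 kJ/kg
vapour -33.3→-18.3 °C: 32.4 kJ/kg
Δh = 90.71 + 1370 + 32.4 = 1493.1 kJ/kg
Q = ṁ·Δh = 28.39 kg/s × 1493.1 kJ/kg = 42389 kJ/s
|Q| = 42389 kW = 152600 MJ/h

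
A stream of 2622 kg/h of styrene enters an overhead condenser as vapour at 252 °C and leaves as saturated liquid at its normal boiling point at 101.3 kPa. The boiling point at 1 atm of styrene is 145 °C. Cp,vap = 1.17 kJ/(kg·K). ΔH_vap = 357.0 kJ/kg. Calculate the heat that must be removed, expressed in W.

Q_c = 351000 W

vapour 252→145 °C: -125.19 kJ/kg
condensation at 145 °C: -357 kJ/kg
Δh = -125.19 + -357 = -482.19 kJ/kg
Q = ṁ·Δh = 2622 kg/h × -482.19 kJ/kg = -1.2643e+06 kJ/h
|Q| = 351.2 kW = 351200 W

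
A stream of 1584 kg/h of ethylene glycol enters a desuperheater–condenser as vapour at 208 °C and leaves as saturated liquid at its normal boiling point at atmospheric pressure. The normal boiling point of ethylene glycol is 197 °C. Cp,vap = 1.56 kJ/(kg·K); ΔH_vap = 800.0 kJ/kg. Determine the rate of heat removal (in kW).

Q_c = 360 kW

vapour 208→197 °C: -17.16 kJ/kg
condensation at 197 °C: -800 kJ/kg
Δh = -17.16 + -800 = -817.16 kJ/kg
Q = ṁ·Δh = 1584 kg/h × -817.16 kJ/kg = -1.2944e+06 kJ/h
|Q| = 359.55 kW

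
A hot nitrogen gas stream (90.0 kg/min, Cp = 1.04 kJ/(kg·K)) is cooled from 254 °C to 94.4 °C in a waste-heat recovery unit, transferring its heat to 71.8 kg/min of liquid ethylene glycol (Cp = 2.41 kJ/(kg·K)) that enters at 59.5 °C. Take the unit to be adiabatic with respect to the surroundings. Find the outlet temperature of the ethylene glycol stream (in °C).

Heat released by hot stream: Q = 90.0 × 1.04 × (254 − 94.4) = 14939 kJ/min
Energy balance on cold side (adiabatic exchanger): Q = ṁ_c·Cp_c·(T_c,out − T_c,in)
T_c,out = 59.5 + 14939/(71.8 × 2.41) = 145.83 °C

T_c,out = 146 °C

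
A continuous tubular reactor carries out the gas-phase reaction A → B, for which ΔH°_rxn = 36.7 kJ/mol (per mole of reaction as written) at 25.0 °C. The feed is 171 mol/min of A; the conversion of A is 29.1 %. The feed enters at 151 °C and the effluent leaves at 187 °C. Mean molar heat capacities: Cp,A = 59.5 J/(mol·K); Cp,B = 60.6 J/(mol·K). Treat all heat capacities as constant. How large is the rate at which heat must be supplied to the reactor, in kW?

Extent of reaction ξ = 0.291 × 171 = 49.761 mol/min
Reaction term: ξ·ΔH°_rxn = 49.761 × 36.7 = 1826.2 kJ/min
Sensible, feed 151→25 °C: -1282 kJ/min
Outlet flows (mol/min): A 121.24, B 49.761
Sensible, products 25→187 °C: 1657.1 kJ/min
Q = ΔH = 2201.4 kJ/min = 36.69 kW
Heat supplied = 36.69 kW

Q_in = 36.7 kW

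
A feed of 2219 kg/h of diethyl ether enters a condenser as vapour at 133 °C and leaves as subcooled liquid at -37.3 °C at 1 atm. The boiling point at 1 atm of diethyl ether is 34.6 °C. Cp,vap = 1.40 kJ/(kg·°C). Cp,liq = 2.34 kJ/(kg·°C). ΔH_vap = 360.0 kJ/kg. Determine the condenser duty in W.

Q_c = 411000 W

vapour 133→34.6 °C: -137.76 kJ/kg
condensation at 34.6 °C: -360 kJ/kg
liquid 34.6→-37.3 °C: -168.25 kJ/kg
Δh = -137.76 + -360 + -168.25 = -666.01 kJ/kg
Q = ṁ·Δh = 2219 kg/h × -666.01 kJ/kg = -1.4779e+06 kJ/h
|Q| = 410.52 kW = 410520 W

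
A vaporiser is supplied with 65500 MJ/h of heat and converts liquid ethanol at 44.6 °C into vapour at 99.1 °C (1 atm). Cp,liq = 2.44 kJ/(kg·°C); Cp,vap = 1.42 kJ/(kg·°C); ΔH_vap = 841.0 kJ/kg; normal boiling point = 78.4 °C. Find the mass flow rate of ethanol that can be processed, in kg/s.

ṁ = 19.1 kg/s

Δh = 2.44×(78.4−44.6) + 841.0 + 1.42×(99.1−78.4) = 952.87 kJ/kg
Q = 65500 MJ/h = 18194 kJ/s = 18194 kJ/s
ṁ = Q/Δh = 18194 / 952.87 = 19.094 kg/s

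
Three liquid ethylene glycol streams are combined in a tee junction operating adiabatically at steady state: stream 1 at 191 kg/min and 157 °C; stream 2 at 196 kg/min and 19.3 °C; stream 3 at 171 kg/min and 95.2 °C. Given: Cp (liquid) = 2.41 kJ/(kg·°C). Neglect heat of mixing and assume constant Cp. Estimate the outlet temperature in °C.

Energy balance with Q = 0: Σ ṁᵢCp,ᵢ(T_out − Tᵢ) = 0
Σ ṁᵢCp,ᵢTᵢ = 191×2.41×157 + 196×2.41×19.3 + 171×2.41×95.2 = 120620
Σ ṁᵢCp,ᵢ = 191×2.41 + 196×2.41 + 171×2.41 = 1344.8
T_out = 120620 / 1344.8 = 89.694 °C

T_out = 89.7 °C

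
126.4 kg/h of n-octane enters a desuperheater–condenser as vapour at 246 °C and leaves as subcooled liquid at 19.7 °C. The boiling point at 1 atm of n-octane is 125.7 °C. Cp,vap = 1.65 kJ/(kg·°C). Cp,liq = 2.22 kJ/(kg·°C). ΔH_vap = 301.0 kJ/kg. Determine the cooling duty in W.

vapour 246→125.7 °C: -198.49 kJ/kg
condensation at 125.7 °C: -301 kJ/kg
liquid 125.7→19.7 °C: -235.32 kJ/kg
Δh = -198.49 + -301 + -235.32 = -734.82 kJ/kg
Q = ṁ·Δh = 126.4 kg/h × -734.82 kJ/kg = -92881 kJ/h
|Q| = 25.8 kW = 25800 W

Q_c = 25800 W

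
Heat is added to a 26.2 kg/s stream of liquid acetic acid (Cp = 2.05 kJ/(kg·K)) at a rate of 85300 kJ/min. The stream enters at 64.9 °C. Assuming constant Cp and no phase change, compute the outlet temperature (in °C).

T_out = 91.4 °C

Q = 85300 kJ/min = 1421.7 kJ/s
ΔT = Q/(ṁ·Cp) = 1421.7/(26.2×2.05) = 26.469 K
T_out = 64.9 + 26.469 = 91.369 °C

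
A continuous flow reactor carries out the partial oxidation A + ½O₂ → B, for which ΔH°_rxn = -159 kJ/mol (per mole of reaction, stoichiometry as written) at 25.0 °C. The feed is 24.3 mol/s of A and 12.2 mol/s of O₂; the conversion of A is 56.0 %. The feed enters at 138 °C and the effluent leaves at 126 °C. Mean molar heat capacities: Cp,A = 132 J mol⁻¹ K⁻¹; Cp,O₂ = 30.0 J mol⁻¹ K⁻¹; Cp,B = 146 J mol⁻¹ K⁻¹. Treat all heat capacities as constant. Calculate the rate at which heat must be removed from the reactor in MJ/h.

Extent of reaction ξ = 0.560 × 24.3 = 13.608 mol/s
Reaction term: ξ·ΔH°_rxn = 13.608 × -159 = -2163.7 kJ/s
Sensible, feed 138→25 °C: -403.82 kJ/s
Outlet flows (mol/s): A 10.692, O₂ 5.396, B 13.608
Sensible, products 25→126 °C: 359.56 kJ/s
Q = ΔH = -2207.9 kJ/s = -2207.9 kW
Heat removed = 7948.5 MJ/h

Q_out = 7950 MJ/h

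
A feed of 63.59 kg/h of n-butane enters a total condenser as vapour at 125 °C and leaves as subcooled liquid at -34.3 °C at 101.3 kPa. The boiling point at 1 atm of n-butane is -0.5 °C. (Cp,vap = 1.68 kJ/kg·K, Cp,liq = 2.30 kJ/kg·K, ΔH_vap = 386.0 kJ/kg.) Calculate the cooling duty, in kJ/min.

Q_c = 715 kJ/min

vapour 125→-0.5 °C: -210.84 kJ/kg
condensation at -0.5 °C: -386 kJ/kg
liquid -0.5→-34.3 °C: -77.74 kJ/kg
Δh = -210.84 + -386 + -77.74 = -674.58 kJ/kg
Q = ṁ·Δh = 63.59 kg/h × -674.58 kJ/kg = -42897 kJ/h
|Q| = 11.916 kW = 714.94 kJ/min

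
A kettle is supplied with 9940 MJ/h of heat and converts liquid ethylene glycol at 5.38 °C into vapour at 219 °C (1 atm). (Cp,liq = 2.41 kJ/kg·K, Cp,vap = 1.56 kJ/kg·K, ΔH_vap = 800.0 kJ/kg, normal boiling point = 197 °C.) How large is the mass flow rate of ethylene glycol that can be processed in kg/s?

ṁ = 2.13 kg/s

Δh = 2.41×(197−5.38) + 800.0 + 1.56×(219−197) = 1296.1 kJ/kg
Q = 9940 MJ/h = 2761.1 kJ/s = 2761.1 kJ/s
ṁ = Q/Δh = 2761.1 / 1296.1 = 2.1303 kg/s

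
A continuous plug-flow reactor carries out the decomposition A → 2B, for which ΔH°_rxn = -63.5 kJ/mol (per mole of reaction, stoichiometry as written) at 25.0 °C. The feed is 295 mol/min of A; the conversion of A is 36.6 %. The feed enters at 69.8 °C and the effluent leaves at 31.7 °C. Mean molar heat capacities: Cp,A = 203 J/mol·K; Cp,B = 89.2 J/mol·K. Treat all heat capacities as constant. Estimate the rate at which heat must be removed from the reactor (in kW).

Q_out = 153 kW

Extent of reaction ξ = 0.366 × 295 = 107.97 mol/min
Reaction term: ξ·ΔH°_rxn = 107.97 × -63.5 = -6856.1 kJ/min
Sensible, feed 69.8→25 °C: -2682.8 kJ/min
Outlet flows (mol/min): A 187.03, B 215.94
Sensible, products 25→31.7 °C: 383.43 kJ/min
Q = ΔH = -9155.5 kJ/min = -152.59 kW
Heat removed = 152.59 kW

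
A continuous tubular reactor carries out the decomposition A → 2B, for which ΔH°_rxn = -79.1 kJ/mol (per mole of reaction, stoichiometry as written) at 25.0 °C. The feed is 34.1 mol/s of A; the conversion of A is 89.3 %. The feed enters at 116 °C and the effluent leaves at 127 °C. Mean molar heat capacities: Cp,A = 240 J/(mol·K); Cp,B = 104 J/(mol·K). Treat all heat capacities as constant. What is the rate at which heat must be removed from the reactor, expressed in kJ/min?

Q_out = 145000 kJ/min

Extent of reaction ξ = 0.893 × 34.1 = 30.451 mol/s
Reaction term: ξ·ΔH°_rxn = 30.451 × -79.1 = -2408.7 kJ/s
Sensible, feed 116→25 °C: -744.74 kJ/s
Outlet flows (mol/s): A 3.6487, B 60.903
Sensible, products 25→127 °C: 735.37 kJ/s
Q = ΔH = -2418.1 kJ/s = -2418.1 kW
Heat removed = 145080 kJ/min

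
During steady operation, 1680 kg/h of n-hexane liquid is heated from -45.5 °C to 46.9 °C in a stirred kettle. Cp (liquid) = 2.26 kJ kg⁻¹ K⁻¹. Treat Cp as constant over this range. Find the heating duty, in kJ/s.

Q = ṁ·Cp·ΔT = 1680 × 2.26 × (46.9 − -45.5) = 350820 kJ/h
Converting: 350820 / 3600 s = 97.451 kW

Q = 97.5 kJ/s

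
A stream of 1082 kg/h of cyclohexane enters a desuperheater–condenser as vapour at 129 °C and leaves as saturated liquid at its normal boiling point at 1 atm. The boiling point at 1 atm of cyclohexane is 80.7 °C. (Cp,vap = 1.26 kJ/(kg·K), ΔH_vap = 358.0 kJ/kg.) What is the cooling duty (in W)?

Q_c = 126000 W

vapour 129→80.7 °C: -60.858 kJ/kg
condensation at 80.7 °C: -358 kJ/kg
Δh = -60.858 + -358 = -418.86 kJ/kg
Q = ṁ·Δh = 1082 kg/h × -418.86 kJ/kg = -453200 kJ/h
|Q| = 125.89 kW = 125890 W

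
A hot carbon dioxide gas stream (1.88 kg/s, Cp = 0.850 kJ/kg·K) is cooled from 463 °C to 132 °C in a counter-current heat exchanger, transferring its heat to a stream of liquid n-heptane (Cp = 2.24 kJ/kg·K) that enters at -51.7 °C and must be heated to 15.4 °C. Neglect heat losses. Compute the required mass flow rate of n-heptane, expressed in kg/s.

Heat released by hot stream: Q = 1.88 × 0.850 × (463 − 132) = 528.94 kJ/s
Energy balance on cold side (adiabatic exchanger): Q = ṁ_c·Cp_c·(T_c,out − T_c,in)
ṁ_c = 528.94 / [2.24 × (15.4 − -51.7)] = 3.5191 kg/s

ṁ_c = 3.52 kg/s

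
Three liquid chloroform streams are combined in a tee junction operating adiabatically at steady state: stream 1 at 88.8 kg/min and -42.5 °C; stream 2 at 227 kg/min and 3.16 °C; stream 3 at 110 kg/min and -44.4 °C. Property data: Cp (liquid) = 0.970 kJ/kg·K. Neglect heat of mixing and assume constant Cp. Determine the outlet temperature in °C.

T_out = -18.6 °C

Energy balance with Q = 0: Σ ṁᵢCp,ᵢ(T_out − Tᵢ) = 0
T_out = Σ ṁᵢCp,ᵢTᵢ / Σ ṁᵢCp,ᵢ
      = -7702.5 / 413.03 = -18.649 °C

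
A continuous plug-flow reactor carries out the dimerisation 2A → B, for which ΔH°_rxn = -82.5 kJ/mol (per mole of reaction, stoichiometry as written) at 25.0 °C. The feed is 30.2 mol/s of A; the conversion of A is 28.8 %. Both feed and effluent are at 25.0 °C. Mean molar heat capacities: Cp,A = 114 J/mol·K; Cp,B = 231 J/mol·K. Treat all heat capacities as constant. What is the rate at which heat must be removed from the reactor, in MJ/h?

Extent of reaction ξ = 0.288 × 30.2 / 2 = 4.3488 mol/s
Reaction term: ξ·ΔH°_rxn = 4.3488 × -82.5 = -358.78 kJ/s
Q = ΔH = -358.78 kJ/s = -358.78 kW
Heat removed = 1291.6 MJ/h

Q_out = 1290 MJ/h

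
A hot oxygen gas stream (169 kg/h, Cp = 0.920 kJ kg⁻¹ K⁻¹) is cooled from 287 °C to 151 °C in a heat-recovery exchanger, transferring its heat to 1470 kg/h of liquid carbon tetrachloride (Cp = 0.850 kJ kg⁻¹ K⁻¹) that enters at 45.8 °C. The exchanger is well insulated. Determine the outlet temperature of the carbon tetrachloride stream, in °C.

Heat released by hot stream: Q = 169 × 0.920 × (287 − 151) = 21145 kJ/h
Energy balance on cold side (adiabatic exchanger): Q = ṁ_c·Cp_c·(T_c,out − T_c,in)
T_c,out = 45.8 + 21145/(1470 × 0.850) = 62.723 °C

T_c,out = 62.7 °C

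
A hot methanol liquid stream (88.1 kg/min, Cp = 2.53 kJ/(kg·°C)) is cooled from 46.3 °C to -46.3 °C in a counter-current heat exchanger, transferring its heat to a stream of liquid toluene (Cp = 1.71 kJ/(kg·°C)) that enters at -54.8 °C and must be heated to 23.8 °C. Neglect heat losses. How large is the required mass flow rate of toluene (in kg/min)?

ṁ_c = 154 kg/min

Heat released by hot stream: Q = 88.1 × 2.53 × (46.3 − -46.3) = 20640 kJ/min
Energy balance on cold side (adiabatic exchanger): Q = ṁ_c·Cp_c·(T_c,out − T_c,in)
ṁ_c = 20640 / [1.71 × (23.8 − -54.8)] = 153.56 kg/min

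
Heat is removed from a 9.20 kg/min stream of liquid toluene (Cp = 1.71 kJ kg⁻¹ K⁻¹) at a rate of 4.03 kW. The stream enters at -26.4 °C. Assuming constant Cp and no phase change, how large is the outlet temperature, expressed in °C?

T_out = -41.8 °C

Q = 4.03 kW = 241.8 kJ/min
ΔT = Q/(ṁ·Cp) = 241.8/(9.20×1.71) = 15.37 K
T_out = -26.4 − 15.37 = -41.77 °C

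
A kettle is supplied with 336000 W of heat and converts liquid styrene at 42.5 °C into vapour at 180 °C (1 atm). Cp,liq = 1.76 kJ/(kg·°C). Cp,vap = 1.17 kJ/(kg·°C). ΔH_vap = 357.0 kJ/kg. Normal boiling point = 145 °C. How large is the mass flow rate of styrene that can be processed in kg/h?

ṁ = 2090 kg/h

Δh = 1.76×(145−42.5) + 357.0 + 1.17×(180−145) = 578.35 kJ/kg
Q = 336000 W = 336 kJ/s = 1.2096e+06 kJ/h
ṁ = Q/Δh = 1.2096e+06 / 578.35 = 2091.5 kg/h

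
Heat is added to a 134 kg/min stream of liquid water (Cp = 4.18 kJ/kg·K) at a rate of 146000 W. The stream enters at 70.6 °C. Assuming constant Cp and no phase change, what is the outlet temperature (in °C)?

T_out = 86.2 °C

Q = 146000 W = 8760 kJ/min
ΔT = Q/(ṁ·Cp) = 8760/(134×4.18) = 15.64 K
T_out = 70.6 + 15.64 = 86.24 °C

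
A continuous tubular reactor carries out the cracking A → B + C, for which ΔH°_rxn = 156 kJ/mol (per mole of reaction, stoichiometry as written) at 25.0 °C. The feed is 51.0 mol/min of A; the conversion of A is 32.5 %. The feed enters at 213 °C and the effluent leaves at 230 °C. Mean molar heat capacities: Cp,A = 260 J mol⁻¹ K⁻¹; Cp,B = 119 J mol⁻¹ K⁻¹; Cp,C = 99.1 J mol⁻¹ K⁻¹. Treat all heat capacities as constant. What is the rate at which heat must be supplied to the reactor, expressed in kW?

Extent of reaction ξ = 0.325 × 51.0 = 16.575 mol/min
Reaction term: ξ·ΔH°_rxn = 16.575 × 156 = 2585.7 kJ/min
Sensible, feed 213→25 °C: -2492.9 kJ/min
Outlet flows (mol/min): A 34.425, B 16.575, C 16.575
Sensible, products 25→230 °C: 2575.9 kJ/min
Q = ΔH = 2668.7 kJ/min = 44.479 kW
Heat supplied = 44.479 kW

Q_in = 44.5 kW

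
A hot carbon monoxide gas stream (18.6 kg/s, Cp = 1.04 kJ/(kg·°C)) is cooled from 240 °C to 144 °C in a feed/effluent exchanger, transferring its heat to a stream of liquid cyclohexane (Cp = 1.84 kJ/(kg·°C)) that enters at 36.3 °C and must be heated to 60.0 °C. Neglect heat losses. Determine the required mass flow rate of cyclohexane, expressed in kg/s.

ṁ_c = 42.6 kg/s

Heat released by hot stream: Q = 18.6 × 1.04 × (240 − 144) = 1857 kJ/s
Energy balance on cold side (adiabatic exchanger): Q = ṁ_c·Cp_c·(T_c,out − T_c,in)
ṁ_c = 1857 / [1.84 × (60.0 − 36.3)] = 42.584 kg/s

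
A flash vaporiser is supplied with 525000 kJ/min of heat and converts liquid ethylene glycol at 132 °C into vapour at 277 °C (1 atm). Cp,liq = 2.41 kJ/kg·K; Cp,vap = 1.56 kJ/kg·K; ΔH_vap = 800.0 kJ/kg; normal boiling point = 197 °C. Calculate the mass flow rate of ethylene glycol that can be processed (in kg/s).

Δh = 2.41×(197−132) + 800.0 + 1.56×(277−197) = 1081.5 kJ/kg
Q = 525000 kJ/min = 8750 kJ/s = 8750 kJ/s
ṁ = Q/Δh = 8750 / 1081.5 = 8.091 kg/s

ṁ = 8.09 kg/s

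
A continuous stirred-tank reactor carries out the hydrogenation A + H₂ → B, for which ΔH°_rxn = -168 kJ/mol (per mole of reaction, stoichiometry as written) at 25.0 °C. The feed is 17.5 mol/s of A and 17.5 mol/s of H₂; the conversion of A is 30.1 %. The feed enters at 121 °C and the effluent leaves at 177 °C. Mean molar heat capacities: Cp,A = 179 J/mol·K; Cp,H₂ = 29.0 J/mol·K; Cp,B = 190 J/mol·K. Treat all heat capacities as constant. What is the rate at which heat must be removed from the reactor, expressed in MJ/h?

Q_out = 2500 MJ/h

Extent of reaction ξ = 0.301 × 17.5 = 5.2675 mol/s
Reaction term: ξ·ΔH°_rxn = 5.2675 × -168 = -884.94 kJ/s
Sensible, feed 121→25 °C: -349.44 kJ/s
Outlet flows (mol/s): A 12.232, H₂ 12.232, B 5.2675
Sensible, products 25→177 °C: 538.87 kJ/s
Q = ΔH = -695.51 kJ/s = -695.51 kW
Heat removed = 2503.8 MJ/h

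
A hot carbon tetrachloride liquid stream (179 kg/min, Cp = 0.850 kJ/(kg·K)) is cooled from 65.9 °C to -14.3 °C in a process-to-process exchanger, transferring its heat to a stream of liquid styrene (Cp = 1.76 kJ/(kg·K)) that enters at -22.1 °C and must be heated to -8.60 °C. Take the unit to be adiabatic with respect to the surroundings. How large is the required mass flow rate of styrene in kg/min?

Heat released by hot stream: Q = 179 × 0.850 × (65.9 − -14.3) = 12202 kJ/min
Energy balance on cold side (adiabatic exchanger): Q = ṁ_c·Cp_c·(T_c,out − T_c,in)
ṁ_c = 12202 / [1.76 × (-8.60 − -22.1)] = 513.57 kg/min

ṁ_c = 514 kg/min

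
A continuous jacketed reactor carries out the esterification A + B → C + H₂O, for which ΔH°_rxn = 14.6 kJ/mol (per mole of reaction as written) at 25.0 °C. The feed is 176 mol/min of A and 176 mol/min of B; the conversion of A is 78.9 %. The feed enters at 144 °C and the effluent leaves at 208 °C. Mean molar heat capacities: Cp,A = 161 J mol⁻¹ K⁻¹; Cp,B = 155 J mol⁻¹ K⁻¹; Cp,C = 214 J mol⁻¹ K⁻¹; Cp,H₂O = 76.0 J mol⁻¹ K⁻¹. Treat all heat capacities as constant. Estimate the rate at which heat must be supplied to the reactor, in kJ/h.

Q_in = 296000 kJ/h

Extent of reaction ξ = 0.789 × 176 = 138.86 mol/min
Reaction term: ξ·ΔH°_rxn = 138.86 × 14.6 = 2027.4 kJ/min
Sensible, feed 144→25 °C: -6618.3 kJ/min
Outlet flows (mol/min): A 37.136, B 37.136, C 138.86, H₂O 138.86
Sensible, products 25→208 °C: 9517 kJ/min
Q = ΔH = 4926.1 kJ/min = 82.102 kW
Heat supplied = 295570 kJ/h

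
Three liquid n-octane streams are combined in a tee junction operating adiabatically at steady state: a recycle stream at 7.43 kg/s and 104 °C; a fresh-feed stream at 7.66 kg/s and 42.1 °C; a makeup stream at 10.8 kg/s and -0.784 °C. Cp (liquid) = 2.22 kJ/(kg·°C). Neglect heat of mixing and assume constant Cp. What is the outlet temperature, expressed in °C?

Energy balance with Q = 0: Σ ṁᵢCp,ᵢ(T_out − Tᵢ) = 0
Σ ṁᵢCp,ᵢTᵢ = 7.43×2.22×104 + 7.66×2.22×42.1 + 10.8×2.22×-0.784 = 2412.6
Σ ṁᵢCp,ᵢ = 7.43×2.22 + 7.66×2.22 + 10.8×2.22 = 57.476
T_out = 2412.6 / 57.476 = 41.975 °C

T_out = 42.0 °C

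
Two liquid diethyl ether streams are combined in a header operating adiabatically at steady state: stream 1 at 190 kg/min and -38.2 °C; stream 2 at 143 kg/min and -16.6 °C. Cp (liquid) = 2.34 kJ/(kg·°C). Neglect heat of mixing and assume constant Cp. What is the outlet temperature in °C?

T_out = -28.9 °C

Energy balance with Q = 0: Σ ṁᵢCp,ᵢ(T_out − Tᵢ) = 0
Σ ṁᵢCp,ᵢTᵢ = 190×2.34×-38.2 + 143×2.34×-16.6 = -22538
Σ ṁᵢCp,ᵢ = 190×2.34 + 143×2.34 = 779.22
T_out = -22538 / 779.22 = -28.924 °C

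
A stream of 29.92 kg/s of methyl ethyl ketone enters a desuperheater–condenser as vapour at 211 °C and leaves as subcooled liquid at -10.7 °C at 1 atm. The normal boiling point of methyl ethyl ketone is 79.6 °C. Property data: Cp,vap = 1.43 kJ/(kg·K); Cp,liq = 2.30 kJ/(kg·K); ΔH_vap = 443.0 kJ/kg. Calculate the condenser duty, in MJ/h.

Q_c = 90300 MJ/h

vapour 211→79.6 °C: -187.9 kJ/kg
condensation at 79.6 °C: -443 kJ/kg
liquid 79.6→-10.7 °C: -207.69 kJ/kg
Δh = -187.9 + -443 + -207.69 = -838.59 kJ/kg
Q = ṁ·Δh = 29.92 kg/s × -838.59 kJ/kg = -25091 kJ/s
|Q| = 25091 kW = 90326 MJ/h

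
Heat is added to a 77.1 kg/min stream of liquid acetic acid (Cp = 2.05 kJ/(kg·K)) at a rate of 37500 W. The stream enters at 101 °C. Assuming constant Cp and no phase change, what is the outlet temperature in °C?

T_out = 115 °C

Q = 37500 W = 2250 kJ/min
ΔT = Q/(ṁ·Cp) = 2250/(77.1×2.05) = 14.236 K
T_out = 101 + 14.236 = 115.24 °C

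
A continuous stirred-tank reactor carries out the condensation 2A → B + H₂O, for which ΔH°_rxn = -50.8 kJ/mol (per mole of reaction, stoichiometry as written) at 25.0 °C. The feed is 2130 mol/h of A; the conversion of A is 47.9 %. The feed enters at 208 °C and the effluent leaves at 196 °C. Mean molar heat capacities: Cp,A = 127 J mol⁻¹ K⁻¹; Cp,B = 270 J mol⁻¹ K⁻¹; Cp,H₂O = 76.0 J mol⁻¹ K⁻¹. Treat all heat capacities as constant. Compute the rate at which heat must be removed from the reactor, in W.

Q_out = 5870 W

Extent of reaction ξ = 0.479 × 2130 / 2 = 510.13 mol/h
Reaction term: ξ·ΔH°_rxn = 510.13 × -50.8 = -25915 kJ/h
Sensible, feed 208→25 °C: -49503 kJ/h
Outlet flows (mol/h): A 1109.7, B 510.13, H₂O 510.13
Sensible, products 25→196 °C: 54283 kJ/h
Q = ΔH = -21136 kJ/h = -5.871 kW
Heat removed = 5871 W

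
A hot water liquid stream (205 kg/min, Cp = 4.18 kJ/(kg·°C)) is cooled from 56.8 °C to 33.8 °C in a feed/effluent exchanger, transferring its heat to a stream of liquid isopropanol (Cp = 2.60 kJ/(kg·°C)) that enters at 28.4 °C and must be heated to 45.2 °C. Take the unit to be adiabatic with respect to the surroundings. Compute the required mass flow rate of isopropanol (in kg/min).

ṁ_c = 451 kg/min

Heat released by hot stream: Q = 205 × 4.18 × (56.8 − 33.8) = 19709 kJ/min
Energy balance on cold side (adiabatic exchanger): Q = ṁ_c·Cp_c·(T_c,out − T_c,in)
ṁ_c = 19709 / [2.60 × (45.2 − 28.4)] = 451.21 kg/min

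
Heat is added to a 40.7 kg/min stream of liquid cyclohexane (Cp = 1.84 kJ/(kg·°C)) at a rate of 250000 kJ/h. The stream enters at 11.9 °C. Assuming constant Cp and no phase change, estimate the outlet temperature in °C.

Q = 250000 kJ/h = 4166.7 kJ/min
ΔT = Q/(ṁ·Cp) = 4166.7/(40.7×1.84) = 55.639 K
T_out = 11.9 + 55.639 = 67.539 °C

T_out = 67.5 °C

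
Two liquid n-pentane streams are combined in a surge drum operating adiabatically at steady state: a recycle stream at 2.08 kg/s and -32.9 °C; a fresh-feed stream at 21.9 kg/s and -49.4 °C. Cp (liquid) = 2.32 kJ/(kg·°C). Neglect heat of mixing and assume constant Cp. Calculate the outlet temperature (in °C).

No heat crosses the boundary, so H_out = H_in.
Σ ṁᵢCp,ᵢTᵢ = 2.08×2.32×-32.9 + 21.9×2.32×-49.4 = -2668.7
Σ ṁᵢCp,ᵢ = 2.08×2.32 + 21.9×2.32 = 55.634
T_out = -2668.7 / 55.634 = -47.969 °C

T_out = -48.0 °C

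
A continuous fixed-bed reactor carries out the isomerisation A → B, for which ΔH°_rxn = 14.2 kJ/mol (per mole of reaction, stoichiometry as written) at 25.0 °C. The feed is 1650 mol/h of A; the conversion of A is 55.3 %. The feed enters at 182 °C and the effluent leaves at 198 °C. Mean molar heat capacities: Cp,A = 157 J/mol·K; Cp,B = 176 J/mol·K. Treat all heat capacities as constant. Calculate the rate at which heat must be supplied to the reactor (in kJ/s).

Extent of reaction ξ = 0.553 × 1650 = 912.45 mol/h
Reaction term: ξ·ΔH°_rxn = 912.45 × 14.2 = 12957 kJ/h
Sensible, feed 182→25 °C: -40671 kJ/h
Outlet flows (mol/h): A 737.55, B 912.45
Sensible, products 25→198 °C: 47815 kJ/h
Q = ΔH = 20101 kJ/h = 5.5836 kW
Heat supplied = 5.5836 kJ/s

Q_in = 5.58 kJ/s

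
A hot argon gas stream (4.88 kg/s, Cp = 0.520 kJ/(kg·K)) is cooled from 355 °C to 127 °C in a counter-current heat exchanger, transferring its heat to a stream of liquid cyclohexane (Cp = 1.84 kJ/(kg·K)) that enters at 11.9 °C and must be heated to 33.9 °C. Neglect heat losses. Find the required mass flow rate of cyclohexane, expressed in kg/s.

ṁ_c = 14.3 kg/s

Heat released by hot stream: Q = 4.88 × 0.520 × (355 − 127) = 578.57 kJ/s
Energy balance on cold side (adiabatic exchanger): Q = ṁ_c·Cp_c·(T_c,out − T_c,in)
ṁ_c = 578.57 / [1.84 × (33.9 − 11.9)] = 14.293 kg/s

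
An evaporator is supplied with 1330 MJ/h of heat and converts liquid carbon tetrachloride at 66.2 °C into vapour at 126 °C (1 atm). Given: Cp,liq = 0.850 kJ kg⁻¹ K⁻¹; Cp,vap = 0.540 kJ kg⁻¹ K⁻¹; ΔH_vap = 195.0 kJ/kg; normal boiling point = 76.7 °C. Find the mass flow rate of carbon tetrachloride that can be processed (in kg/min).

ṁ = 96.1 kg/min

Δh = 0.850×(76.7−66.2) + 195.0 + 0.540×(126−76.7) = 230.55 kJ/kg
Q = 1330 MJ/h = 369.44 kJ/s = 22167 kJ/min
ṁ = Q/Δh = 22167 / 230.55 = 96.148 kg/min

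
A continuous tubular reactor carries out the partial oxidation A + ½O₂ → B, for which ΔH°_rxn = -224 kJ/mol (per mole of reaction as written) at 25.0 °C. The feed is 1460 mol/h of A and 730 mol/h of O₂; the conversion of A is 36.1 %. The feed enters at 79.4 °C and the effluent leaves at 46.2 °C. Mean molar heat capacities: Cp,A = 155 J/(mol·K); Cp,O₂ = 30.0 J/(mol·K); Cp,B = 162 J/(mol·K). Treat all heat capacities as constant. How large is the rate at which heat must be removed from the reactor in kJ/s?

Q_out = 35.1 kJ/s

Extent of reaction ξ = 0.361 × 1460 = 527.06 mol/h
Reaction term: ξ·ΔH°_rxn = 527.06 × -224 = -118060 kJ/h
Sensible, feed 79.4→25 °C: -13502 kJ/h
Outlet flows (mol/h): A 932.94, O₂ 466.47, B 527.06
Sensible, products 25→46.2 °C: 5172.5 kJ/h
Q = ΔH = -126390 kJ/h = -35.109 kW
Heat removed = 35.109 kJ/s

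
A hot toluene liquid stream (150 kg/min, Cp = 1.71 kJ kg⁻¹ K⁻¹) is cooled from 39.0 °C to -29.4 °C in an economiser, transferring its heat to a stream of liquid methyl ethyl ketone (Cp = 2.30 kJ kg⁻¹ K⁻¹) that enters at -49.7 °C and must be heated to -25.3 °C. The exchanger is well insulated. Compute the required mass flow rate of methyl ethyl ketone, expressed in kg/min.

ṁ_c = 313 kg/min

Heat released by hot stream: Q = 150 × 1.71 × (39.0 − -29.4) = 17545 kJ/min
Energy balance on cold side (adiabatic exchanger): Q = ṁ_c·Cp_c·(T_c,out − T_c,in)
ṁ_c = 17545 / [2.30 × (-25.3 − -49.7)] = 312.63 kg/min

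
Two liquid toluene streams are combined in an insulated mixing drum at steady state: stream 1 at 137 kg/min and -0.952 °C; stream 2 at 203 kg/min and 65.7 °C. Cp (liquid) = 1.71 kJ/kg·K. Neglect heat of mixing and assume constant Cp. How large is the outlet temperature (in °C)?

T_out = 38.8 °C

Adiabatic, steady state ⇒ Σ ṁᵢCp,ᵢ(T_out − Tᵢ) = 0
Σ ṁᵢCp,ᵢTᵢ = 137×1.71×-0.952 + 203×1.71×65.7 = 22583
Σ ṁᵢCp,ᵢ = 137×1.71 + 203×1.71 = 581.4
T_out = 22583 / 581.4 = 38.843 °C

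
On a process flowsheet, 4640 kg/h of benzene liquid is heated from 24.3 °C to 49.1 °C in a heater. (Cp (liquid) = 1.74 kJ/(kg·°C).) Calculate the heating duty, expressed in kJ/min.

Q = 3340 kJ/min

Q = ṁ·Cp·ΔT = 4640 × 1.74 × (49.1 − 24.3) = 200230 kJ/h
Converting: 200230 / 3600 s = 55.618 kW
Heating duty = 3337.1 kJ/min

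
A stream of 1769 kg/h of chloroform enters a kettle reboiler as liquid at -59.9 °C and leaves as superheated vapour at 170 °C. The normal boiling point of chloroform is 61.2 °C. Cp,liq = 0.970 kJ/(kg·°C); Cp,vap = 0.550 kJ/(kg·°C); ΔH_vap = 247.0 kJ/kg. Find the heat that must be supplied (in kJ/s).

Q = 208 kJ/s

liquid -59.9→61.2 °C: 117.47 kJ/kg
vaporisation at 61.2 °C: 247 kJ/kg
vapour 61.2→170 °C: 59.84 kJ/kg
Δh = 117.47 + 247 + 59.84 = 424.31 kJ/kg
Q = ṁ·Δh = 1769 kg/h × 424.31 kJ/kg = 750600 kJ/h
|Q| = 208.5 kW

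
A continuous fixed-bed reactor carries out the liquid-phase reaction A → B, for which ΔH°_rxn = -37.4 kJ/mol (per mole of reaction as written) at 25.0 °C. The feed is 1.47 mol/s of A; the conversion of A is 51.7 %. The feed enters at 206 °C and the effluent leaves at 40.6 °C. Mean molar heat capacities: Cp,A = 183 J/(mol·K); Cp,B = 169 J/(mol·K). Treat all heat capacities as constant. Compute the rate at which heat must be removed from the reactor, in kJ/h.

Q_out = 263000 kJ/h

Extent of reaction ξ = 0.517 × 1.47 = 0.75999 mol/s
Reaction term: ξ·ΔH°_rxn = 0.75999 × -37.4 = -28.424 kJ/s
Sensible, feed 206→25 °C: -48.691 kJ/s
Outlet flows (mol/s): A 0.71001, B 0.75999
Sensible, products 25→40.6 °C: 4.0306 kJ/s
Q = ΔH = -73.084 kJ/s = -73.084 kW
Heat removed = 263100 kJ/h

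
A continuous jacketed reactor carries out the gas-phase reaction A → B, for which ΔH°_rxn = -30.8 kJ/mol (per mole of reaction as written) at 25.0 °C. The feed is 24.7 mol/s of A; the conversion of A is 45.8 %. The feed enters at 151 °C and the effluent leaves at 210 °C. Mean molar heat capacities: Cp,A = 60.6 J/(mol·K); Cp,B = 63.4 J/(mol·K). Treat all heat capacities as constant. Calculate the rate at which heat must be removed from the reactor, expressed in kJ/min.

Q_out = 15300 kJ/min

Extent of reaction ξ = 0.458 × 24.7 = 11.313 mol/s
Reaction term: ξ·ΔH°_rxn = 11.313 × -30.8 = -348.43 kJ/s
Sensible, feed 151→25 °C: -188.6 kJ/s
Outlet flows (mol/s): A 13.387, B 11.313
Sensible, products 25→210 °C: 282.77 kJ/s
Q = ΔH = -254.26 kJ/s = -254.26 kW
Heat removed = 15255 kJ/min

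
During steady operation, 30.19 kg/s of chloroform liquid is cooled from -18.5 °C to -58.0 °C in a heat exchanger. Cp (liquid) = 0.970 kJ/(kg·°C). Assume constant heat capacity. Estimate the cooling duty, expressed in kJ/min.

Q = ṁ·Cp·ΔT = 30.19 × 0.970 × (-58.0 − -18.5) = -1156.7 kJ/s
Cooling duty = 69404 kJ/min

Q_c = 69400 kJ/min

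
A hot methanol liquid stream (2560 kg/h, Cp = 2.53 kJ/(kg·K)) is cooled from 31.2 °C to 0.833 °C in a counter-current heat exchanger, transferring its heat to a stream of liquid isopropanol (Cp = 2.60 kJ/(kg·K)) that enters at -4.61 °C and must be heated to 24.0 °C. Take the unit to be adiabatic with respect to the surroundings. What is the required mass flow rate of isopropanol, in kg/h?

ṁ_c = 2640 kg/h

Heat released by hot stream: Q = 2560 × 2.53 × (31.2 − 0.833) = 196680 kJ/h
Energy balance on cold side (adiabatic exchanger): Q = ṁ_c·Cp_c·(T_c,out − T_c,in)
ṁ_c = 196680 / [2.60 × (24.0 − -4.61)] = 2644.1 kg/h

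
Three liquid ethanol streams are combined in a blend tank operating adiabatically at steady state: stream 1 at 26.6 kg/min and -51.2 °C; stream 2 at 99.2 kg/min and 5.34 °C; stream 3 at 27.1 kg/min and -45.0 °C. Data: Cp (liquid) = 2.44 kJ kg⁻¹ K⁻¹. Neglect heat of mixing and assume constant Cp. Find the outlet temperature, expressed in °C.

T_out = -13.4 °C

Energy balance with Q = 0: Σ ṁᵢCp,ᵢ(T_out − Tᵢ) = 0
Σ ṁᵢCp,ᵢTᵢ = 26.6×2.44×-51.2 + 99.2×2.44×5.34 + 27.1×2.44×-45.0 = -5006.1
Σ ṁᵢCp,ᵢ = 26.6×2.44 + 99.2×2.44 + 27.1×2.44 = 373.08
T_out = -5006.1 / 373.08 = -13.419 °C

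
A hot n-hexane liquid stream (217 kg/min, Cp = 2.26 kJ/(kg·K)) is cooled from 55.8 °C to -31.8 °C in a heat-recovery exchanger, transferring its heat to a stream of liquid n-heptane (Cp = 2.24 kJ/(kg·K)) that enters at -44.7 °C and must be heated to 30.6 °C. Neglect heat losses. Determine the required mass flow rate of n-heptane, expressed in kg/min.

ṁ_c = 255 kg/min

Heat released by hot stream: Q = 217 × 2.26 × (55.8 − -31.8) = 42961 kJ/min
Energy balance on cold side (adiabatic exchanger): Q = ṁ_c·Cp_c·(T_c,out − T_c,in)
ṁ_c = 42961 / [2.24 × (30.6 − -44.7)] = 254.7 kg/min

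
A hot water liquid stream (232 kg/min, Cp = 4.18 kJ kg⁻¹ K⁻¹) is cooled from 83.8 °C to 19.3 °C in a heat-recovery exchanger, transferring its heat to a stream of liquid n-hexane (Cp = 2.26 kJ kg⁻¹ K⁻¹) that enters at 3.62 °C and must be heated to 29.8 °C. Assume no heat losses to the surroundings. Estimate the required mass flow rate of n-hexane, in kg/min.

ṁ_c = 1060 kg/min

Heat released by hot stream: Q = 232 × 4.18 × (83.8 − 19.3) = 62550 kJ/min
Energy balance on cold side (adiabatic exchanger): Q = ṁ_c·Cp_c·(T_c,out − T_c,in)
ṁ_c = 62550 / [2.26 × (29.8 − 3.62)] = 1057.2 kg/min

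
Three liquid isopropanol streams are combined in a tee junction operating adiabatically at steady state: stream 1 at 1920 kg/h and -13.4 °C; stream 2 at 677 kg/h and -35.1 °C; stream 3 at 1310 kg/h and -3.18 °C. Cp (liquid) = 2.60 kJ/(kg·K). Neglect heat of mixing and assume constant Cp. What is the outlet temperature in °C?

T_out = -13.7 °C

Adiabatic, steady state ⇒ Σ ṁᵢCp,ᵢ(T_out − Tᵢ) = 0
T_out = Σ ṁᵢCp,ᵢTᵢ / Σ ṁᵢCp,ᵢ
      = -139510 / 10158 = -13.733 °C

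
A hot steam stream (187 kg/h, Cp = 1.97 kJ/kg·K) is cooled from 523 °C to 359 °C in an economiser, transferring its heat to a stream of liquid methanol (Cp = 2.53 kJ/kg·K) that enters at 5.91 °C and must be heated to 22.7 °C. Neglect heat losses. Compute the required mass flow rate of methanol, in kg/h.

ṁ_c = 1420 kg/h

Heat released by hot stream: Q = 187 × 1.97 × (523 − 359) = 60416 kJ/h
Energy balance on cold side (adiabatic exchanger): Q = ṁ_c·Cp_c·(T_c,out − T_c,in)
ṁ_c = 60416 / [2.53 × (22.7 − 5.91)] = 1422.3 kg/h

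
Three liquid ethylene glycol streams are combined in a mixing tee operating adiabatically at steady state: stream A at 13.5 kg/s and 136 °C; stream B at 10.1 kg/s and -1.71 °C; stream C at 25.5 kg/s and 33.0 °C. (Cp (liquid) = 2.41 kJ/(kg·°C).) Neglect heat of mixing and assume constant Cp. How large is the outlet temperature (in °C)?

T_out = 54.2 °C

No heat crosses the boundary, so H_out = H_in.
T_out = Σ ṁᵢCp,ᵢTᵢ / Σ ṁᵢCp,ᵢ
      = 6411.2 / 118.33 = 54.18 °C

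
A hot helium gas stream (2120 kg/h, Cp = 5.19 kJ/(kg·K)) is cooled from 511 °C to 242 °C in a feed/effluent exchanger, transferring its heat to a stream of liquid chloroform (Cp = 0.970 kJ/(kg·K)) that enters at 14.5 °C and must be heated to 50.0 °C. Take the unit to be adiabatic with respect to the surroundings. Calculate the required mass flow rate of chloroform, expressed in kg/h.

ṁ_c = 86000 kg/h

Heat released by hot stream: Q = 2120 × 5.19 × (511 − 242) = 2.9598e+06 kJ/h
Energy balance on cold side (adiabatic exchanger): Q = ṁ_c·Cp_c·(T_c,out − T_c,in)
ṁ_c = 2.9598e+06 / [0.970 × (50.0 − 14.5)] = 85952 kg/h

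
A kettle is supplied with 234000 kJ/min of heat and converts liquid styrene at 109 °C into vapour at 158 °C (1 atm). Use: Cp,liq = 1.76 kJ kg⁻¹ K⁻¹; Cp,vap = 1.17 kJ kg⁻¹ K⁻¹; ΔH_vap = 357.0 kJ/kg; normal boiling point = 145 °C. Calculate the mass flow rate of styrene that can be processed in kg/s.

Δh = 1.76×(145−109) + 357.0 + 1.17×(158−145) = 435.57 kJ/kg
Q = 234000 kJ/min = 3900 kJ/s = 3900 kJ/s
ṁ = Q/Δh = 3900 / 435.57 = 8.9538 kg/s

ṁ = 8.95 kg/s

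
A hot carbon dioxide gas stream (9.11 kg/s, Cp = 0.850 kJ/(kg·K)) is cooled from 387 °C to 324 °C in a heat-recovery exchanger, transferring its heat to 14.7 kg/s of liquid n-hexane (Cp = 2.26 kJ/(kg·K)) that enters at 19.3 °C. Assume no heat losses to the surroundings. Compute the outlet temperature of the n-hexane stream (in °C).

Heat released by hot stream: Q = 9.11 × 0.850 × (387 − 324) = 487.84 kJ/s
Energy balance on cold side (adiabatic exchanger): Q = ṁ_c·Cp_c·(T_c,out − T_c,in)
T_c,out = 19.3 + 487.84/(14.7 × 2.26) = 33.984 °C

T_c,out = 34.0 °C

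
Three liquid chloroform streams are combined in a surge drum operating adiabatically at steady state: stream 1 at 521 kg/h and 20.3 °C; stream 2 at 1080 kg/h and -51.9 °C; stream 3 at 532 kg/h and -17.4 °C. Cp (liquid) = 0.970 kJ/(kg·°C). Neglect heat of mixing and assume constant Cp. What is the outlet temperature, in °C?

No heat crosses the boundary, so H_out = H_in.
Σ ṁᵢCp,ᵢTᵢ = 521×0.970×20.3 + 1080×0.970×-51.9 + 532×0.970×-17.4 = -53091
Σ ṁᵢCp,ᵢ = 521×0.970 + 1080×0.970 + 532×0.970 = 2069
T_out = -53091 / 2069 = -25.66 °C

T_out = -25.7 °C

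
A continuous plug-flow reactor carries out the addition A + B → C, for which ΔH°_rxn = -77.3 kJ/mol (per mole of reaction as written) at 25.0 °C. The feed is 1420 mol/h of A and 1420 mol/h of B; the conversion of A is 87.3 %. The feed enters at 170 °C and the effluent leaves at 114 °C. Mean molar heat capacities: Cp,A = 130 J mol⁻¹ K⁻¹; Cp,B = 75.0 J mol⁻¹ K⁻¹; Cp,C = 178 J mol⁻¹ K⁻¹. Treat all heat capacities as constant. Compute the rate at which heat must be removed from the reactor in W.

Q_out = 32000 W

Extent of reaction ξ = 0.873 × 1420 = 1239.7 mol/h
Reaction term: ξ·ΔH°_rxn = 1239.7 × -77.3 = -95826 kJ/h
Sensible, feed 170→25 °C: -42210 kJ/h
Outlet flows (mol/h): A 180.34, B 180.34, C 1239.7
Sensible, products 25→114 °C: 22929 kJ/h
Q = ΔH = -115110 kJ/h = -31.974 kW
Heat removed = 31974 W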